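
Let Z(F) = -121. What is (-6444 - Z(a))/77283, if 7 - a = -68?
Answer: -6323/77283 ≈ -0.081816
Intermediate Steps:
a = 75 (a = 7 - 1*(-68) = 7 + 68 = 75)
(-6444 - Z(a))/77283 = (-6444 - 1*(-121))/77283 = (-6444 + 121)*(1/77283) = -6323*1/77283 = -6323/77283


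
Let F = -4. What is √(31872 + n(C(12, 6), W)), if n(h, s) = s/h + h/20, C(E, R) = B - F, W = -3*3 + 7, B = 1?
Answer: √3187185/10 ≈ 178.53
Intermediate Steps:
W = -2 (W = -9 + 7 = -2)
C(E, R) = 5 (C(E, R) = 1 - 1*(-4) = 1 + 4 = 5)
n(h, s) = h/20 + s/h (n(h, s) = s/h + h*(1/20) = s/h + h/20 = h/20 + s/h)
√(31872 + n(C(12, 6), W)) = √(31872 + ((1/20)*5 - 2/5)) = √(31872 + (¼ - 2*⅕)) = √(31872 + (¼ - ⅖)) = √(31872 - 3/20) = √(637437/20) = √3187185/10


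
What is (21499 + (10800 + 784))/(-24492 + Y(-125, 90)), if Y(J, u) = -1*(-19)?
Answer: -33083/24473 ≈ -1.3518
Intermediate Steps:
Y(J, u) = 19
(21499 + (10800 + 784))/(-24492 + Y(-125, 90)) = (21499 + (10800 + 784))/(-24492 + 19) = (21499 + 11584)/(-24473) = 33083*(-1/24473) = -33083/24473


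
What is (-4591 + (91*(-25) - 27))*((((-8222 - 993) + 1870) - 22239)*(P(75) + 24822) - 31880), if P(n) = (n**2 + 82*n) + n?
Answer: 7478466108904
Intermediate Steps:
P(n) = n**2 + 83*n
(-4591 + (91*(-25) - 27))*((((-8222 - 993) + 1870) - 22239)*(P(75) + 24822) - 31880) = (-4591 + (91*(-25) - 27))*((((-8222 - 993) + 1870) - 22239)*(75*(83 + 75) + 24822) - 31880) = (-4591 + (-2275 - 27))*(((-9215 + 1870) - 22239)*(75*158 + 24822) - 31880) = (-4591 - 2302)*((-7345 - 22239)*(11850 + 24822) - 31880) = -6893*(-29584*36672 - 31880) = -6893*(-1084904448 - 31880) = -6893*(-1084936328) = 7478466108904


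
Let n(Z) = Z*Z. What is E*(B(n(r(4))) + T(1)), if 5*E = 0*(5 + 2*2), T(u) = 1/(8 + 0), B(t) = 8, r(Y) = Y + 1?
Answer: 0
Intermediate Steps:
r(Y) = 1 + Y
n(Z) = Z²
T(u) = ⅛ (T(u) = 1/8 = ⅛)
E = 0 (E = (0*(5 + 2*2))/5 = (0*(5 + 4))/5 = (0*9)/5 = (⅕)*0 = 0)
E*(B(n(r(4))) + T(1)) = 0*(8 + ⅛) = 0*(65/8) = 0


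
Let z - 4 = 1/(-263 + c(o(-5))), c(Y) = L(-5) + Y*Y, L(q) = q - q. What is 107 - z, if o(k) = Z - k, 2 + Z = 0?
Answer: 26163/254 ≈ 103.00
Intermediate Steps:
Z = -2 (Z = -2 + 0 = -2)
L(q) = 0
o(k) = -2 - k
c(Y) = Y² (c(Y) = 0 + Y*Y = 0 + Y² = Y²)
z = 1015/254 (z = 4 + 1/(-263 + (-2 - 1*(-5))²) = 4 + 1/(-263 + (-2 + 5)²) = 4 + 1/(-263 + 3²) = 4 + 1/(-263 + 9) = 4 + 1/(-254) = 4 - 1/254 = 1015/254 ≈ 3.9961)
107 - z = 107 - 1*1015/254 = 107 - 1015/254 = 26163/254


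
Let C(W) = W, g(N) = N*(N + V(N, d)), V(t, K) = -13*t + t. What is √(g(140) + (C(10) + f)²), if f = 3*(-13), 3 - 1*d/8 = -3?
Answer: I*√214759 ≈ 463.42*I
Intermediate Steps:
d = 48 (d = 24 - 8*(-3) = 24 + 24 = 48)
V(t, K) = -12*t
g(N) = -11*N² (g(N) = N*(N - 12*N) = N*(-11*N) = -11*N²)
f = -39
√(g(140) + (C(10) + f)²) = √(-11*140² + (10 - 39)²) = √(-11*19600 + (-29)²) = √(-215600 + 841) = √(-214759) = I*√214759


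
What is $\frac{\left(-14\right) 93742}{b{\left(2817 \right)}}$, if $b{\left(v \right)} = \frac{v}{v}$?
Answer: $-1312388$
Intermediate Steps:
$b{\left(v \right)} = 1$
$\frac{\left(-14\right) 93742}{b{\left(2817 \right)}} = \frac{\left(-14\right) 93742}{1} = \left(-1312388\right) 1 = -1312388$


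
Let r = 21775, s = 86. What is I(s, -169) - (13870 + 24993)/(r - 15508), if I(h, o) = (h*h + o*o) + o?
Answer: 224244533/6267 ≈ 35782.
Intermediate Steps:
I(h, o) = o + h² + o² (I(h, o) = (h² + o²) + o = o + h² + o²)
I(s, -169) - (13870 + 24993)/(r - 15508) = (-169 + 86² + (-169)²) - (13870 + 24993)/(21775 - 15508) = (-169 + 7396 + 28561) - 38863/6267 = 35788 - 38863/6267 = 224244533/6267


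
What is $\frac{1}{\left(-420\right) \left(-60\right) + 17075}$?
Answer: $\frac{1}{42275} \approx 2.3655 \cdot 10^{-5}$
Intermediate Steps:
$\frac{1}{\left(-420\right) \left(-60\right) + 17075} = \frac{1}{25200 + 17075} = \frac{1}{42275}$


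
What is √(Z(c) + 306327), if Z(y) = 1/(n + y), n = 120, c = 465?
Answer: 4*√728005265/195 ≈ 553.47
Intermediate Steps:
Z(y) = 1/(120 + y)
√(Z(c) + 306327) = √(1/(120 + 465) + 306327) = √(1/585 + 306327) = √(179201296/585) = 4*√728005265/195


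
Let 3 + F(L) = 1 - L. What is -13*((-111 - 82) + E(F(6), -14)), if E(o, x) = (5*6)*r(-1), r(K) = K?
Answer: 2899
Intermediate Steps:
F(L) = -2 - L (F(L) = -3 + (1 - L) = -2 - L)
E(o, x) = -30 (E(o, x) = (5*6)*(-1) = 30*(-1) = -30)
-13*((-111 - 82) + E(F(6), -14)) = -13*((-111 - 82) - 30) = -13*(-193 - 30) = -13*(-223) = 2899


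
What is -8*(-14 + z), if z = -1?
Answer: 120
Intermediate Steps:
-8*(-14 + z) = -8*(-14 - 1) = -8*(-15) = -1*(-120) = 120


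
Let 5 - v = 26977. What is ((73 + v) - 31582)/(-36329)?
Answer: 58481/36329 ≈ 1.6098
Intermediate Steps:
v = -26972 (v = 5 - 1*26977 = 5 - 26977 = -26972)
((73 + v) - 31582)/(-36329) = ((73 - 26972) - 31582)/(-36329) = (-26899 - 31582)*(-1/36329) = -58481*(-1/36329) = 58481/36329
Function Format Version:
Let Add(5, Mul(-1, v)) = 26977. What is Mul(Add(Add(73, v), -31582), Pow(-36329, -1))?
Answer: Rational(58481, 36329) ≈ 1.6098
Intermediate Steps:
v = -26972 (v = Add(5, Mul(-1, 26977)) = Add(5, -26977) = -26972)
Mul(Add(Add(73, v), -31582), Pow(-36329, -1)) = Mul(Add(Add(73, -26972), -31582), Pow(-36329, -1)) = Mul(Add(-26899, -31582), Rational(-1, 36329)) = Mul(-58481, Rational(-1, 36329)) = Rational(58481, 36329)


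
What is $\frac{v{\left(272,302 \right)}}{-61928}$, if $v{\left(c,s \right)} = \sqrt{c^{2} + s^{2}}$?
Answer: $- \frac{\sqrt{41297}}{30964} \approx -0.006563$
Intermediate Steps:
$\frac{v{\left(272,302 \right)}}{-61928} = \frac{\sqrt{272^{2} + 302^{2}}}{-61928} = \sqrt{73984 + 91204} \left(- \frac{1}{61928}\right) = \sqrt{165188} \left(- \frac{1}{61928}\right) = 2 \sqrt{41297} \left(- \frac{1}{61928}\right) = - \frac{\sqrt{41297}}{30964}$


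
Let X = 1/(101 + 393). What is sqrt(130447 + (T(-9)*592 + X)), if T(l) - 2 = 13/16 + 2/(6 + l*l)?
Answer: sqrt(244050337437582)/42978 ≈ 363.49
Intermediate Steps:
X = 1/494 ≈ 0.0020243
T(l) = 45/16 + 2/(6 + l**2) (T(l) = 2 + (13/16 + 2/(6 + l*l)) = 2 + (13*(1/16) + 2/(6 + l**2)) = 2 + (13/16 + 2/(6 + l**2)) = 45/16 + 2/(6 + l**2))
sqrt(130447 + (T(-9)*592 + X)) = sqrt(130447 + (((302 + 45*(-9)**2)/(16*(6 + (-9)**2)))*592 + 1/494)) = sqrt(130447 + (((302 + 45*81)/(16*(6 + 81)))*592 + 1/494)) = sqrt(130447 + (((1/16)*(302 + 3645)/87)*592 + 1/494)) = sqrt(130447 + (((1/16)*(1/87)*3947)*592 + 1/494)) = sqrt(130447 + ((3947/1392)*592 + 1/494)) = sqrt(130447 + (146039/87 + 1/494)) = sqrt(130447 + 72143353/42978) = sqrt(5678494519/42978) = sqrt(244050337437582)/42978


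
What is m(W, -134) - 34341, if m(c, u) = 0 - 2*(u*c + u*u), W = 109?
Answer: -41041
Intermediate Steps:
m(c, u) = -2*u² - 2*c*u (m(c, u) = 0 - 2*(c*u + u²) = 0 - 2*(u² + c*u) = 0 + (-2*u² - 2*c*u) = -2*u² - 2*c*u)
m(W, -134) - 34341 = -2*(-134)*(109 - 134) - 34341 = -2*(-134)*(-25) - 34341 = -6700 - 34341 = -41041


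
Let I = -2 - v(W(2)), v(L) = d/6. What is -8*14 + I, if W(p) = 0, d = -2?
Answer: -341/3 ≈ -113.67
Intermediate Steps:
v(L) = -1/3 (v(L) = -2/6 = -2*1/6 = -1/3)
I = -5/3 (I = -2 - 1*(-1/3) = -2 + 1/3 = -5/3 ≈ -1.6667)
-8*14 + I = -8*14 - 5/3 = -112 - 5/3 = -341/3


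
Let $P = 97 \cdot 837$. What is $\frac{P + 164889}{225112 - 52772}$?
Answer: $\frac{17577}{12310} \approx 1.4279$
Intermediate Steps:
$P = 81189$
$\frac{P + 164889}{225112 - 52772} = \frac{81189 + 164889}{225112 - 52772} = \frac{246078}{172340} = 246078 \cdot \frac{1}{172340} = \frac{17577}{12310}$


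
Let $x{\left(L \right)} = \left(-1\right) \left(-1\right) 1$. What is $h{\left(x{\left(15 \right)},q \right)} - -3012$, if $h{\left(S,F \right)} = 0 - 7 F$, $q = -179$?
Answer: $4265$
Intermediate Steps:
$x{\left(L \right)} = 1$ ($x{\left(L \right)} = 1 \cdot 1 = 1$)
$h{\left(S,F \right)} = - 7 F$
$h{\left(x{\left(15 \right)},q \right)} - -3012 = \left(-7\right) \left(-179\right) - -3012 = 1253 + 3012 = 4265$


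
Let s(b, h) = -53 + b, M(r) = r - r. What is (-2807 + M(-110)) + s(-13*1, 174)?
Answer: -2873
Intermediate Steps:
M(r) = 0
(-2807 + M(-110)) + s(-13*1, 174) = (-2807 + 0) + (-53 - 13*1) = -2807 + (-53 - 13) = -2807 - 66 = -2873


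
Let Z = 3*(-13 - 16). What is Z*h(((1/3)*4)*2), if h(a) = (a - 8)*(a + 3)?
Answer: 7888/3 ≈ 2629.3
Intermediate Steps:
Z = -87 (Z = 3*(-29) = -87)
h(a) = (-8 + a)*(3 + a)
Z*h(((1/3)*4)*2) = -87*(-24 + (((1/3)*4)*2)² - 5*(1/3)*4*2) = -87*(-24 + (((1*(⅓))*4)*2)² - 5*(1*(⅓))*4*2) = -87*(-24 + (((⅓)*4)*2)² - 5*(⅓)*4*2) = -87*(-24 + ((4/3)*2)² - 20*2/3) = -87*(-24 + (8/3)² - 5*8/3) = -87*(-24 + 64/9 - 40/3) = -87*(-272/9) = 7888/3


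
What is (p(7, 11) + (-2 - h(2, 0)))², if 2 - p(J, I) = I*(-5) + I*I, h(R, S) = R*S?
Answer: 4356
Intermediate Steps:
p(J, I) = 2 - I² + 5*I (p(J, I) = 2 - (I*(-5) + I*I) = 2 - (-5*I + I²) = 2 - (I² - 5*I) = 2 + (-I² + 5*I) = 2 - I² + 5*I)
(p(7, 11) + (-2 - h(2, 0)))² = ((2 - 1*11² + 5*11) + (-2 - 2*0))² = ((2 - 1*121 + 55) + (-2 - 1*0))² = ((2 - 121 + 55) + (-2 + 0))² = (-64 - 2)² = (-66)² = 4356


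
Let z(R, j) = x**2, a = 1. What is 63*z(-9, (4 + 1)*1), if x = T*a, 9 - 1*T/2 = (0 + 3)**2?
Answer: 0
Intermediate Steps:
T = 0 (T = 18 - 2*(0 + 3)**2 = 18 - 2*3**2 = 18 - 2*9 = 18 - 18 = 0)
x = 0 (x = 0*1 = 0)
z(R, j) = 0 (z(R, j) = 0**2 = 0)
63*z(-9, (4 + 1)*1) = 63*0 = 0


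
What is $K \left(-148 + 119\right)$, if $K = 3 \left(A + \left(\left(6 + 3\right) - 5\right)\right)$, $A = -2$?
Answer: $-174$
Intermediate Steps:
$K = 6$ ($K = 3 \left(-2 + \left(\left(6 + 3\right) - 5\right)\right) = 3 \left(-2 + \left(9 - 5\right)\right) = 3 \left(-2 + 4\right) = 3 \cdot 2 = 6$)
$K \left(-148 + 119\right) = 6 \left(-148 + 119\right) = 6 \left(-29\right) = -174$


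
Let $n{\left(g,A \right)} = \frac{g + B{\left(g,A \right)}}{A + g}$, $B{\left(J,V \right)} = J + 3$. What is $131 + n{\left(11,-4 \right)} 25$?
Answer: $\frac{1542}{7} \approx 220.29$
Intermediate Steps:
$B{\left(J,V \right)} = 3 + J$
$n{\left(g,A \right)} = \frac{3 + 2 g}{A + g}$ ($n{\left(g,A \right)} = \frac{g + \left(3 + g\right)}{A + g} = \frac{3 + 2 g}{A + g}$)
$131 + n{\left(11,-4 \right)} 25 = 131 + \frac{3 + 2 \cdot 11}{-4 + 11} \cdot 25 = 131 + \frac{3 + 22}{7} \cdot 25 = 131 + \frac{1}{7} \cdot 25 \cdot 25 = 131 + \frac{25}{7} \cdot 25 = 131 + \frac{625}{7} = \frac{1542}{7}$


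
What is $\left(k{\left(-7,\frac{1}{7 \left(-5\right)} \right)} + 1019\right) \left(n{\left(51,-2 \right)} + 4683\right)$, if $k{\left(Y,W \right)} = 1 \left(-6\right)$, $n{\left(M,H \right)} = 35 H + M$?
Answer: $4724632$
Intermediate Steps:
$n{\left(M,H \right)} = M + 35 H$
$k{\left(Y,W \right)} = -6$
$\left(k{\left(-7,\frac{1}{7 \left(-5\right)} \right)} + 1019\right) \left(n{\left(51,-2 \right)} + 4683\right) = \left(-6 + 1019\right) \left(\left(51 + 35 \left(-2\right)\right) + 4683\right) = 1013 \left(\left(51 - 70\right) + 4683\right) = 1013 \left(-19 + 4683\right) = 1013 \cdot 4664 = 4724632$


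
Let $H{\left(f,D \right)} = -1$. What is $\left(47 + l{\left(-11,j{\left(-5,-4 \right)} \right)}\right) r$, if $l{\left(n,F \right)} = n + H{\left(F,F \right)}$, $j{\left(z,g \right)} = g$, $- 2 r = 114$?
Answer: $-1995$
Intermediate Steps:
$r = -57$ ($r = \left(- \frac{1}{2}\right) 114 = -57$)
$l{\left(n,F \right)} = -1 + n$ ($l{\left(n,F \right)} = n - 1 = -1 + n$)
$\left(47 + l{\left(-11,j{\left(-5,-4 \right)} \right)}\right) r = \left(47 - 12\right) \left(-57\right) = 35 \left(-57\right) = -1995$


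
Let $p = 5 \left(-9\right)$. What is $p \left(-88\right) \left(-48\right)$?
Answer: $-190080$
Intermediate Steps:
$p = -45$
$p \left(-88\right) \left(-48\right) = \left(-45\right) \left(-88\right) \left(-48\right) = 3960 \left(-48\right) = -190080$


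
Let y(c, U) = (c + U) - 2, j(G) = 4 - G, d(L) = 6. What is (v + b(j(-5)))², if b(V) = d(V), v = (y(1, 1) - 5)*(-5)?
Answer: 961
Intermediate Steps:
y(c, U) = -2 + U + c (y(c, U) = (U + c) - 2 = -2 + U + c)
v = 25 (v = ((-2 + 1 + 1) - 5)*(-5) = (0 - 5)*(-5) = -5*(-5) = 25)
b(V) = 6
(v + b(j(-5)))² = (25 + 6)² = 31² = 961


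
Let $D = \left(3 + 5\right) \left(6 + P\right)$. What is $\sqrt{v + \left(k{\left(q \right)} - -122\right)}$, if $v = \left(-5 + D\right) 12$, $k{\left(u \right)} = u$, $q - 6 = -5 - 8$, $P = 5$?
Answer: $\sqrt{1111} \approx 33.332$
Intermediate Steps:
$q = -7$ ($q = 6 - 13 = -7$)
$D = 88$ ($D = \left(3 + 5\right) \left(6 + 5\right) = 8 \cdot 11 = 88$)
$v = 996$ ($v = \left(-5 + 88\right) 12 = 83 \cdot 12 = 996$)
$\sqrt{v + \left(k{\left(q \right)} - -122\right)} = \sqrt{996 - -115} = \sqrt{996 + \left(-7 + 122\right)} = \sqrt{996 + 115} = \sqrt{1111}$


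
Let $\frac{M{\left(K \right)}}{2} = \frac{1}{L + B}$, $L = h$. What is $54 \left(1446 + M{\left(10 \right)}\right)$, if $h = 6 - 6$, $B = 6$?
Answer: $78102$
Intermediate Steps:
$h = 0$ ($h = 6 - 6 = 0$)
$L = 0$
$M{\left(K \right)} = \frac{1}{3}$ ($M{\left(K \right)} = \frac{2}{0 + 6} = \frac{2}{6} = 2 \cdot \frac{1}{6} = \frac{1}{3}$)
$54 \left(1446 + M{\left(10 \right)}\right) = 54 \left(1446 + \frac{1}{3}\right) = 54 \cdot \frac{4339}{3} = 78102$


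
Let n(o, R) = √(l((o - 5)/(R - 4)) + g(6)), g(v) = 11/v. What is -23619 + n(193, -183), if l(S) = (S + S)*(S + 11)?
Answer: -23619 + I*√22990830/1122 ≈ -23619.0 + 4.2735*I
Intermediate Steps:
l(S) = 2*S*(11 + S) (l(S) = (2*S)*(11 + S) = 2*S*(11 + S))
n(o, R) = √(11/6 + 2*(-5 + o)*(11 + (-5 + o)/(-4 + R))/(-4 + R)) (n(o, R) = √(2*((o - 5)/(R - 4))*(11 + (o - 5)/(R - 4)) + 11/6) = √(2*((-5 + o)/(-4 + R))*(11 + (-5 + o)/(-4 + R)) + 11*(⅙)) = √(2*((-5 + o)/(-4 + R))*(11 + (-5 + o)/(-4 + R)) + 11/6) = √(2*(-5 + o)*(11 + (-5 + o)/(-4 + R))/(-4 + R) + 11/6) = √(11/6 + 2*(-5 + o)*(11 + (-5 + o)/(-4 + R))/(-4 + R)))
-23619 + n(193, -183) = -23619 + √6*√(11 + 12*(-5 + 193)*(-49 + 193 + 11*(-183))/(-4 - 183)²)/6 = -23619 + √6*√(11 + 12*188*(-49 + 193 - 2013)/(-187)²)/6 = -23619 + √6*√(11 + 12*(1/34969)*188*(-1869))/6 = -23619 + √6*√(11 - 4216464/34969)/6 = -23619 + √6*√(-3831805/34969)/6 = -23619 + √6*(I*√3831805/187)/6 = -23619 + I*√22990830/1122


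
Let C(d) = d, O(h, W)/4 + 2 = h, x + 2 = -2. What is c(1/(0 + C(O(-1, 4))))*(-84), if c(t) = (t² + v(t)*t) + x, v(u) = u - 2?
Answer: 1925/6 ≈ 320.83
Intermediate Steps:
x = -4 (x = -2 - 2 = -4)
O(h, W) = -8 + 4*h
v(u) = -2 + u
c(t) = -4 + t² + t*(-2 + t) (c(t) = (t² + (-2 + t)*t) - 4 = (t² + t*(-2 + t)) - 4 = -4 + t² + t*(-2 + t))
c(1/(0 + C(O(-1, 4))))*(-84) = (-4 - 2/(0 + (-8 + 4*(-1))) + 2*(1/(0 + (-8 + 4*(-1))))²)*(-84) = (-4 - 2/(0 + (-8 - 4)) + 2*(1/(0 + (-8 - 4)))²)*(-84) = (-4 - 2/(0 - 12) + 2*(1/(0 - 12))²)*(-84) = (-4 - 2/(-12) + 2*(1/(-12))²)*(-84) = (-4 - 2*(-1/12) + 2*(-1/12)²)*(-84) = (-4 + ⅙ + 2*(1/144))*(-84) = (-4 + ⅙ + 1/72)*(-84) = -275/72*(-84) = 1925/6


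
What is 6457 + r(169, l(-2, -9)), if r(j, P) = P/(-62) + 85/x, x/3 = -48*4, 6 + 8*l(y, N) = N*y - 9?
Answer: 115293449/17856 ≈ 6456.8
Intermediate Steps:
l(y, N) = -15/8 + N*y/8 (l(y, N) = -3/4 + (N*y - 9)/8 = -3/4 + (-9 + N*y)/8 = -3/4 + (-9/8 + N*y/8) = -15/8 + N*y/8)
x = -576 (x = 3*(-48*4) = 3*(-192) = -576)
r(j, P) = -85/576 - P/62 (r(j, P) = P/(-62) + 85/(-576) = P*(-1/62) + 85*(-1/576) = -P/62 - 85/576 = -85/576 - P/62)
6457 + r(169, l(-2, -9)) = 6457 + (-85/576 - (-15/8 + (1/8)*(-9)*(-2))/62) = 6457 + (-85/576 - (-15/8 + 9/4)/62) = 6457 + (-85/576 - 1/62*3/8) = 6457 + (-85/576 - 3/496) = 6457 - 2743/17856 = 115293449/17856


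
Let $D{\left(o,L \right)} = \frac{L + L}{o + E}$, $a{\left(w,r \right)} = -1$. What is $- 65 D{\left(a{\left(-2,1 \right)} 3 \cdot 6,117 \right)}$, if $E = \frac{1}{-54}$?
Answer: $\frac{821340}{973} \approx 844.13$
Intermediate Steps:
$E = - \frac{1}{54} \approx -0.018519$
$D{\left(o,L \right)} = \frac{2 L}{- \frac{1}{54} + o}$ ($D{\left(o,L \right)} = \frac{L + L}{o - \frac{1}{54}} = \frac{2 L}{- \frac{1}{54} + o}$)
$- 65 D{\left(a{\left(-2,1 \right)} 3 \cdot 6,117 \right)} = - 65 \cdot 108 \cdot 117 \frac{1}{-1 + 54 \left(-1\right) 3 \cdot 6} = - 65 \cdot 108 \cdot 117 \frac{1}{-1 + 54 \left(\left(-3\right) 6\right)} = - 65 \cdot 108 \cdot 117 \frac{1}{-1 + 54 \left(-18\right)} = - 65 \cdot 108 \cdot 117 \frac{1}{-1 - 972} = - 65 \cdot 108 \cdot 117 \frac{1}{-973} = - 65 \cdot 108 \cdot 117 \left(- \frac{1}{973}\right) = \left(-65\right) \left(- \frac{12636}{973}\right) = \frac{821340}{973}$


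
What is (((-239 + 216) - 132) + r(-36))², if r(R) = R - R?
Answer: 24025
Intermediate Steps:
r(R) = 0
(((-239 + 216) - 132) + r(-36))² = (((-239 + 216) - 132) + 0)² = ((-23 - 132) + 0)² = (-155 + 0)² = (-155)² = 24025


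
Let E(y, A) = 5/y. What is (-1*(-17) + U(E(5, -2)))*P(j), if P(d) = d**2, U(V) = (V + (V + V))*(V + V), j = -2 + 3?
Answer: 23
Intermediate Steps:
j = 1
U(V) = 6*V**2 (U(V) = (V + 2*V)*(2*V) = (3*V)*(2*V) = 6*V**2)
(-1*(-17) + U(E(5, -2)))*P(j) = (-1*(-17) + 6*(5/5)**2)*1**2 = (17 + 6*(5*(1/5))**2)*1 = (17 + 6*1**2)*1 = (17 + 6*1)*1 = (17 + 6)*1 = 23*1 = 23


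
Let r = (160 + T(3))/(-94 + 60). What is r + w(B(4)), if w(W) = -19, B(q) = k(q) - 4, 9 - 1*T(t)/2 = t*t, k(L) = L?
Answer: -403/17 ≈ -23.706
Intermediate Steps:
T(t) = 18 - 2*t**2 (T(t) = 18 - 2*t*t = 18 - 2*t**2)
B(q) = -4 + q (B(q) = q - 4 = -4 + q)
r = -80/17 (r = (160 + (18 - 2*3**2))/(-94 + 60) = (160 + (18 - 2*9))/(-34) = (160 + (18 - 18))*(-1/34) = (160 + 0)*(-1/34) = 160*(-1/34) = -80/17 ≈ -4.7059)
r + w(B(4)) = -80/17 - 19 = -403/17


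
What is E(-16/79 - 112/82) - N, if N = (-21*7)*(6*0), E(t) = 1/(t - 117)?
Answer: -3239/384043 ≈ -0.0084340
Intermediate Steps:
E(t) = 1/(-117 + t)
N = 0 (N = -147*0 = 0)
E(-16/79 - 112/82) - N = 1/(-117 + (-16/79 - 112/82)) - 1*0 = 1/(-117 + (-16*1/79 - 112*1/82)) + 0 = 1/(-117 + (-16/79 - 56/41)) + 0 = 1/(-117 - 5080/3239) + 0 = 1/(-384043/3239) + 0 = -3239/384043 + 0 = -3239/384043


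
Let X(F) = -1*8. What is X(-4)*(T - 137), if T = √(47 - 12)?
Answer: 1096 - 8*√35 ≈ 1048.7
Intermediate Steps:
X(F) = -8
T = √35 ≈ 5.9161
X(-4)*(T - 137) = -8*(√35 - 137) = -8*(-137 + √35) = 1096 - 8*√35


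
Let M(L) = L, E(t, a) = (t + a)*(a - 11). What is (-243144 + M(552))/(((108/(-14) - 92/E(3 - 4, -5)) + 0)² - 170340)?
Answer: 6846916608/4805553311 ≈ 1.4248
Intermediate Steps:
E(t, a) = (-11 + a)*(a + t) (E(t, a) = (a + t)*(-11 + a) = (-11 + a)*(a + t))
(-243144 + M(552))/(((108/(-14) - 92/E(3 - 4, -5)) + 0)² - 170340) = (-243144 + 552)/(((108/(-14) - 92/((-5)² - 11*(-5) - 11*(3 - 4) - 5*(3 - 4))) + 0)² - 170340) = -242592/(((108*(-1/14) - 92/(25 + 55 - 11*(-1) - 5*(-1))) + 0)² - 170340) = -242592/(((-54/7 - 92/(25 + 55 + 11 + 5)) + 0)² - 170340) = -242592/(((-54/7 - 92/96) + 0)² - 170340) = -242592/(((-54/7 - 92*1/96) + 0)² - 170340) = -242592/(((-54/7 - 23/24) + 0)² - 170340) = -242592/((-1457/168 + 0)² - 170340) = -242592/((-1457/168)² - 170340) = -242592/(2122849/28224 - 170340) = -242592/(-4805553311/28224) = -242592*(-28224/4805553311) = 6846916608/4805553311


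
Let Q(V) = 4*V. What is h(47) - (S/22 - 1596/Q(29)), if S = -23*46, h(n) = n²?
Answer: 724401/319 ≈ 2270.8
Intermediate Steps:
S = -1058
h(47) - (S/22 - 1596/Q(29)) = 47² - (-1058/22 - 1596/(4*29)) = 2209 - (-1058*1/22 - 1596/116) = 2209 - (-529/11 - 1596*1/116) = 2209 - (-529/11 - 399/29) = 2209 - 1*(-19730/319) = 2209 + 19730/319 = 724401/319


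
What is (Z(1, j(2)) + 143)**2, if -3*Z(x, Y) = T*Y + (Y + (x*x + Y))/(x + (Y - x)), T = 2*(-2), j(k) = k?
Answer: 755161/36 ≈ 20977.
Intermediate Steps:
T = -4
Z(x, Y) = 4*Y/3 - (x**2 + 2*Y)/(3*Y) (Z(x, Y) = -(-4*Y + (Y + (x*x + Y))/(x + (Y - x)))/3 = -(-4*Y + (Y + (x**2 + Y))/Y)/3 = -(-4*Y + (Y + (Y + x**2))/Y)/3 = -(-4*Y + (x**2 + 2*Y)/Y)/3 = 4*Y/3 - (x**2 + 2*Y)/(3*Y))
(Z(1, j(2)) + 143)**2 = ((1/3)*(-1*1**2 + 2*2*(-1 + 2*2))/2 + 143)**2 = ((1/3)*(1/2)*(-1*1 + 2*2*(-1 + 4)) + 143)**2 = ((1/3)*(1/2)*(-1 + 2*2*3) + 143)**2 = ((1/3)*(1/2)*(-1 + 12) + 143)**2 = ((1/3)*(1/2)*11 + 143)**2 = (11/6 + 143)**2 = (869/6)**2 = 755161/36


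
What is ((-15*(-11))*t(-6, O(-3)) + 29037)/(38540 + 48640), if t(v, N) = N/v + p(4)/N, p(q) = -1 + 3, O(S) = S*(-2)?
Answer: 28927/87180 ≈ 0.33181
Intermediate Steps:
O(S) = -2*S
p(q) = 2
t(v, N) = 2/N + N/v (t(v, N) = N/v + 2/N = 2/N + N/v)
((-15*(-11))*t(-6, O(-3)) + 29037)/(38540 + 48640) = ((-15*(-11))*(2/((-2*(-3))) - 2*(-3)/(-6)) + 29037)/(38540 + 48640) = (165*(2/6 + 6*(-1/6)) + 29037)/87180 = (165*(2*(1/6) - 1) + 29037)*(1/87180) = (165*(1/3 - 1) + 29037)*(1/87180) = (165*(-2/3) + 29037)*(1/87180) = (-110 + 29037)*(1/87180) = 28927*(1/87180) = 28927/87180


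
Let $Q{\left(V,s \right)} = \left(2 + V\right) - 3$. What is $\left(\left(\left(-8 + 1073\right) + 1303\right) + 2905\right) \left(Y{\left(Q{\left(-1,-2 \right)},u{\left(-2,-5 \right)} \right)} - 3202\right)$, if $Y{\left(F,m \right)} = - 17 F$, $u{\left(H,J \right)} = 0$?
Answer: $-16704864$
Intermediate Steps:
$Q{\left(V,s \right)} = -1 + V$
$\left(\left(\left(-8 + 1073\right) + 1303\right) + 2905\right) \left(Y{\left(Q{\left(-1,-2 \right)},u{\left(-2,-5 \right)} \right)} - 3202\right) = \left(\left(\left(-8 + 1073\right) + 1303\right) + 2905\right) \left(- 17 \left(-1 - 1\right) - 3202\right) = \left(\left(1065 + 1303\right) + 2905\right) \left(\left(-17\right) \left(-2\right) - 3202\right) = \left(2368 + 2905\right) \left(34 - 3202\right) = 5273 \left(-3168\right) = -16704864$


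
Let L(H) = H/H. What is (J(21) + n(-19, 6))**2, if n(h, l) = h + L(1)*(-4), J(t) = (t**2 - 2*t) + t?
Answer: 157609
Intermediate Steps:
L(H) = 1
J(t) = t**2 - t
n(h, l) = -4 + h (n(h, l) = h + 1*(-4) = h - 4 = -4 + h)
(J(21) + n(-19, 6))**2 = (21*(-1 + 21) + (-4 - 19))**2 = (21*20 - 23)**2 = (420 - 23)**2 = 397**2 = 157609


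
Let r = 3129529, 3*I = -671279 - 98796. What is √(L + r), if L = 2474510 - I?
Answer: 4*√3296661/3 ≈ 2420.9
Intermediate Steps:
I = -770075/3 (I = (-671279 - 98796)/3 = (⅓)*(-770075) = -770075/3 ≈ -2.5669e+5)
L = 8193605/3 (L = 2474510 - 1*(-770075/3) = 2474510 + 770075/3 = 8193605/3 ≈ 2.7312e+6)
√(L + r) = √(8193605/3 + 3129529) = √(17582192/3) = 4*√3296661/3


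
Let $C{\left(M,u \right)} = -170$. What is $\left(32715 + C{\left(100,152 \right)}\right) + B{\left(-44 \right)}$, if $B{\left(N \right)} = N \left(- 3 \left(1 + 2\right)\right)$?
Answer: $32941$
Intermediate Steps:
$B{\left(N \right)} = - 9 N$ ($B{\left(N \right)} = N \left(\left(-3\right) 3\right) = N \left(-9\right) = - 9 N$)
$\left(32715 + C{\left(100,152 \right)}\right) + B{\left(-44 \right)} = \left(32715 - 170\right) - -396 = 32545 + 396 = 32941$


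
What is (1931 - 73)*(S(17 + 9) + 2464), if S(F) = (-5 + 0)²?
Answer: 4624562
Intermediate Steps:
S(F) = 25 (S(F) = (-5)² = 25)
(1931 - 73)*(S(17 + 9) + 2464) = (1931 - 73)*(25 + 2464) = 1858*2489 = 4624562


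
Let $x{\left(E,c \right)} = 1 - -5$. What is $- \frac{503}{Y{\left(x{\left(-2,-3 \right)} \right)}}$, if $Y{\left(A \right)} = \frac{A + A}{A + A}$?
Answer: $-503$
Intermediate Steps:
$x{\left(E,c \right)} = 6$ ($x{\left(E,c \right)} = 1 + 5 = 6$)
$Y{\left(A \right)} = 1$ ($Y{\left(A \right)} = \frac{2 A}{2 A} = 2 A \frac{1}{2 A} = 1$)
$- \frac{503}{Y{\left(x{\left(-2,-3 \right)} \right)}} = - \frac{503}{1} = \left(-503\right) 1 = -503$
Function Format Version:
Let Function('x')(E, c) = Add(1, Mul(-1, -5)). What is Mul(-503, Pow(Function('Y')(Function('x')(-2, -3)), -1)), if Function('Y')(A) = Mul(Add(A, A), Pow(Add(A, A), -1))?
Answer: -503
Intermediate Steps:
Function('x')(E, c) = 6 (Function('x')(E, c) = Add(1, 5) = 6)
Function('Y')(A) = 1 (Function('Y')(A) = Mul(Mul(2, A), Pow(Mul(2, A), -1)) = Mul(Mul(2, A), Mul(Rational(1, 2), Pow(A, -1))) = 1)
Mul(-503, Pow(Function('Y')(Function('x')(-2, -3)), -1)) = Mul(-503, Pow(1, -1)) = Mul(-503, 1) = -503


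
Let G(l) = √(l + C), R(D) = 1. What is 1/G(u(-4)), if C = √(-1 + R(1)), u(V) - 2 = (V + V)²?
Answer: √66/66 ≈ 0.12309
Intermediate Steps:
u(V) = 2 + 4*V² (u(V) = 2 + (V + V)² = 2 + (2*V)² = 2 + 4*V²)
C = 0 (C = √(-1 + 1) = √0 = 0)
G(l) = √l (G(l) = √(l + 0) = √l)
1/G(u(-4)) = 1/(√(2 + 4*(-4)²)) = 1/(√(2 + 4*16)) = 1/(√(2 + 64)) = 1/(√66) = √66/66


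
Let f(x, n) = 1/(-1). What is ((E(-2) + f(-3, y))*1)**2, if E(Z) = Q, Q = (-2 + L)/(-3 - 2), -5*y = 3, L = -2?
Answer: 1/25 ≈ 0.040000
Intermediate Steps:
y = -3/5 (y = -1/5*3 = -3/5 ≈ -0.60000)
f(x, n) = -1
Q = 4/5 (Q = (-2 - 2)/(-3 - 2) = -4/(-5) = -4*(-1/5) = 4/5 ≈ 0.80000)
E(Z) = 4/5
((E(-2) + f(-3, y))*1)**2 = ((4/5 - 1)*1)**2 = (-1/5*1)**2 = (-1/5)**2 = 1/25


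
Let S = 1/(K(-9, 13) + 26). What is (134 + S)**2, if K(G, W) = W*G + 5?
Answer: 132779529/7396 ≈ 17953.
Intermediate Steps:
K(G, W) = 5 + G*W (K(G, W) = G*W + 5 = 5 + G*W)
S = -1/86 (S = 1/((5 - 9*13) + 26) = 1/((5 - 117) + 26) = 1/(-112 + 26) = 1/(-86) = -1/86 ≈ -0.011628)
(134 + S)**2 = (134 - 1/86)**2 = (11523/86)**2 = 132779529/7396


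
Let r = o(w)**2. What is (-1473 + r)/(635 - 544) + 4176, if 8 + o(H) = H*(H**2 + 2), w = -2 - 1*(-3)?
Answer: 378568/91 ≈ 4160.1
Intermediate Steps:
w = 1 (w = -2 + 3 = 1)
o(H) = -8 + H*(2 + H**2) (o(H) = -8 + H*(H**2 + 2) = -8 + H*(2 + H**2))
r = 25 (r = (-8 + 1**3 + 2*1)**2 = (-8 + 1 + 2)**2 = (-5)**2 = 25)
(-1473 + r)/(635 - 544) + 4176 = (-1473 + 25)/(635 - 544) + 4176 = -1448/91 + 4176 = 378568/91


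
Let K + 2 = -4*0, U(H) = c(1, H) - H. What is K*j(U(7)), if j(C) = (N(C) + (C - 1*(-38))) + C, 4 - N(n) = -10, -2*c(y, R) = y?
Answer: -74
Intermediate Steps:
c(y, R) = -y/2
N(n) = 14 (N(n) = 4 - 1*(-10) = 4 + 10 = 14)
U(H) = -1/2 - H (U(H) = -1/2*1 - H = -1/2 - H)
K = -2 (K = -2 - 4*0 = -2 + 0 = -2)
j(C) = 52 + 2*C (j(C) = (14 + (C - 1*(-38))) + C = (14 + (C + 38)) + C = (14 + (38 + C)) + C = (52 + C) + C = 52 + 2*C)
K*j(U(7)) = -2*(52 + 2*(-1/2 - 1*7)) = -2*(52 + 2*(-1/2 - 7)) = -2*(52 + 2*(-15/2)) = -2*(52 - 15) = -2*37 = -74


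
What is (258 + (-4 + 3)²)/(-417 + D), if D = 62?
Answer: -259/355 ≈ -0.72958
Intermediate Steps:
(258 + (-4 + 3)²)/(-417 + D) = (258 + (-4 + 3)²)/(-417 + 62) = (258 + (-1)²)/(-355) = (258 + 1)*(-1/355) = 259*(-1/355) = -259/355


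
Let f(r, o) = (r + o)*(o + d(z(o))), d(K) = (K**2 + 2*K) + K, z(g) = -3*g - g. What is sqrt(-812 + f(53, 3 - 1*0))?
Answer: 2*sqrt(1351) ≈ 73.512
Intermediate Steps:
z(g) = -4*g
d(K) = K**2 + 3*K
f(r, o) = (o + r)*(o - 4*o*(3 - 4*o)) (f(r, o) = (r + o)*(o + (-4*o)*(3 - 4*o)) = (o + r)*(o - 4*o*(3 - 4*o)))
sqrt(-812 + f(53, 3 - 1*0)) = sqrt(-812 + (3 - 1*0)*(-11*(3 - 1*0) - 11*53 + 16*(3 - 1*0)**2 + 16*(3 - 1*0)*53)) = sqrt(-812 + (3 + 0)*(-11*(3 + 0) - 583 + 16*(3 + 0)**2 + 16*(3 + 0)*53)) = sqrt(-812 + 3*(-11*3 - 583 + 16*3**2 + 16*3*53)) = sqrt(-812 + 3*(-33 - 583 + 16*9 + 2544)) = sqrt(-812 + 3*(-33 - 583 + 144 + 2544)) = sqrt(-812 + 3*2072) = sqrt(-812 + 6216) = sqrt(5404) = 2*sqrt(1351)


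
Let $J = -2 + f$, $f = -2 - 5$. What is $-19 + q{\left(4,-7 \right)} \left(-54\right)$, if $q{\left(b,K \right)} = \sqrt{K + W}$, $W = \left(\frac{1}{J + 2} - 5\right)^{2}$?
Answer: $-19 - \frac{54 \sqrt{953}}{7} \approx -257.15$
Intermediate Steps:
$f = -7$ ($f = -2 - 5 = -7$)
$J = -9$ ($J = -2 - 7 = -9$)
$W = \frac{1296}{49}$ ($W = \left(\frac{1}{-9 + 2} - 5\right)^{2} = \left(\frac{1}{-7} - 5\right)^{2} = \left(- \frac{1}{7} - 5\right)^{2} = \left(- \frac{36}{7}\right)^{2} = \frac{1296}{49} \approx 26.449$)
$q{\left(b,K \right)} = \sqrt{\frac{1296}{49} + K}$ ($q{\left(b,K \right)} = \sqrt{K + \frac{1296}{49}} = \sqrt{\frac{1296}{49} + K}$)
$-19 + q{\left(4,-7 \right)} \left(-54\right) = -19 + \frac{\sqrt{1296 + 49 \left(-7\right)}}{7} \left(-54\right) = -19 + \frac{\sqrt{1296 - 343}}{7} \left(-54\right) = -19 + \frac{\sqrt{953}}{7} \left(-54\right) = -19 - \frac{54 \sqrt{953}}{7}$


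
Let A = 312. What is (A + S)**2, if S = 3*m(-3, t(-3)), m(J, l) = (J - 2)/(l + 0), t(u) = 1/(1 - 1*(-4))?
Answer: 56169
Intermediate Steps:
t(u) = 1/5 (t(u) = 1/(1 + 4) = 1/5)
m(J, l) = (-2 + J)/l
S = -75 (S = 3*((-2 - 3)/(1/5)) = 3*(5*(-5)) = 3*(-25) = -75)
(A + S)**2 = (312 - 75)**2 = 237**2 = 56169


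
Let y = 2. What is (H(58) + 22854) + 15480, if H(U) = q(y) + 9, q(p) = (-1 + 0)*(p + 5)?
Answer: 38336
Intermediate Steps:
q(p) = -5 - p (q(p) = -(5 + p) = -5 - p)
H(U) = 2 (H(U) = (-5 - 1*2) + 9 = (-5 - 2) + 9 = -7 + 9 = 2)
(H(58) + 22854) + 15480 = (2 + 22854) + 15480 = 22856 + 15480 = 38336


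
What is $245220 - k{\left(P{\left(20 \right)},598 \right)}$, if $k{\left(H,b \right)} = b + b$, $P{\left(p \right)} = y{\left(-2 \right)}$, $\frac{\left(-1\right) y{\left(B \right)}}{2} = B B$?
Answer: $244024$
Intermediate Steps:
$y{\left(B \right)} = - 2 B^{2}$ ($y{\left(B \right)} = - 2 B B = - 2 B^{2}$)
$P{\left(p \right)} = -8$ ($P{\left(p \right)} = - 2 \left(-2\right)^{2} = \left(-2\right) 4 = -8$)
$k{\left(H,b \right)} = 2 b$
$245220 - k{\left(P{\left(20 \right)},598 \right)} = 245220 - 2 \cdot 598 = 245220 - 1196 = 244024$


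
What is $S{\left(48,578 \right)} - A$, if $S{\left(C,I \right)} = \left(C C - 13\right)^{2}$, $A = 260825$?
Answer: $4987856$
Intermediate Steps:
$S{\left(C,I \right)} = \left(-13 + C^{2}\right)^{2}$ ($S{\left(C,I \right)} = \left(C^{2} - 13\right)^{2} = \left(-13 + C^{2}\right)^{2}$)
$S{\left(48,578 \right)} - A = \left(-13 + 48^{2}\right)^{2} - 260825 = \left(-13 + 2304\right)^{2} - 260825 = 2291^{2} - 260825 = 5248681 - 260825 = 4987856$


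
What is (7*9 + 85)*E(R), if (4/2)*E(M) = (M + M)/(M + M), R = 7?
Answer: 74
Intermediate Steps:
E(M) = ½ (E(M) = ((M + M)/(M + M))/2 = ((2*M)/((2*M)))/2 = ((2*M)*(1/(2*M)))/2 = (½)*1 = ½)
(7*9 + 85)*E(R) = (7*9 + 85)*(½) = (63 + 85)*(½) = 148*(½) = 74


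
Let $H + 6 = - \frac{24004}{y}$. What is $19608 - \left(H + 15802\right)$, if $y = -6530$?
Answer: $\frac{12434178}{3265} \approx 3808.3$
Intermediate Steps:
$H = - \frac{7588}{3265}$ ($H = -6 - \frac{24004}{-6530} = -6 - - \frac{12002}{3265} = -6 + \frac{12002}{3265} = - \frac{7588}{3265} \approx -2.324$)
$19608 - \left(H + 15802\right) = 19608 - \left(- \frac{7588}{3265} + 15802\right) = 19608 - \frac{51585942}{3265} = \frac{12434178}{3265}$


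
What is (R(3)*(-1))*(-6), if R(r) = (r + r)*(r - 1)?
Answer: 72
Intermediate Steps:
R(r) = 2*r*(-1 + r) (R(r) = (2*r)*(-1 + r) = 2*r*(-1 + r))
(R(3)*(-1))*(-6) = ((2*3*(-1 + 3))*(-1))*(-6) = ((2*3*2)*(-1))*(-6) = (12*(-1))*(-6) = -12*(-6) = 72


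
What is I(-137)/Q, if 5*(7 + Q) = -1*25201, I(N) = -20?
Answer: 25/6309 ≈ 0.0039626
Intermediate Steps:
Q = -25236/5 (Q = -7 + (-1*25201)/5 = -7 + (⅕)*(-25201) = -7 - 25201/5 = -25236/5 ≈ -5047.2)
I(-137)/Q = -20/(-25236/5) = -20*(-5/25236) = 25/6309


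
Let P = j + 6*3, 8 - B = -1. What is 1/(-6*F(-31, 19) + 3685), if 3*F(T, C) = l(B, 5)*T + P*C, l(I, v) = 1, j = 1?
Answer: 1/3025 ≈ 0.00033058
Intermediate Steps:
B = 9 (B = 8 - 1*(-1) = 8 + 1 = 9)
P = 19 (P = 1 + 6*3 = 1 + 18 = 19)
F(T, C) = T/3 + 19*C/3 (F(T, C) = (1*T + 19*C)/3 = (T + 19*C)/3 = T/3 + 19*C/3)
1/(-6*F(-31, 19) + 3685) = 1/(-6*((⅓)*(-31) + (19/3)*19) + 3685) = 1/(-6*(-31/3 + 361/3) + 3685) = 1/(-6*110 + 3685) = 1/(-660 + 3685) = 1/3025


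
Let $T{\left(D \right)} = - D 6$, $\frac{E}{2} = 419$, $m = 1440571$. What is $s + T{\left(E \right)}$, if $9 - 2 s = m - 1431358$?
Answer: $-9630$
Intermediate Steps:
$E = 838$ ($E = 2 \cdot 419 = 838$)
$s = -4602$ ($s = \frac{9}{2} - \frac{1440571 - 1431358}{2} = \frac{9}{2} - \frac{9213}{2} = -4602$)
$T{\left(D \right)} = - 6 D$
$s + T{\left(E \right)} = -4602 - 5028 = -9630$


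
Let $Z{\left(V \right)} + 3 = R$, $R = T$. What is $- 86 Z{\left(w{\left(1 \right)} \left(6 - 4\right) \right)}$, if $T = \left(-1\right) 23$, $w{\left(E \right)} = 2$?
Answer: $2236$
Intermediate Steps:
$T = -23$
$R = -23$
$Z{\left(V \right)} = -26$ ($Z{\left(V \right)} = -3 - 23 = -26$)
$- 86 Z{\left(w{\left(1 \right)} \left(6 - 4\right) \right)} = \left(-86\right) \left(-26\right) = 2236$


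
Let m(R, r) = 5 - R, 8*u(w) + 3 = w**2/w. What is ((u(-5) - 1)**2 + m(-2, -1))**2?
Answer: 121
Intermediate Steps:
u(w) = -3/8 + w/8 (u(w) = -3/8 + (w**2/w)/8 = -3/8 + w/8)
((u(-5) - 1)**2 + m(-2, -1))**2 = (((-3/8 + (1/8)*(-5)) - 1)**2 + (5 - 1*(-2)))**2 = (((-3/8 - 5/8) - 1)**2 + (5 + 2))**2 = ((-1 - 1)**2 + 7)**2 = ((-2)**2 + 7)**2 = (4 + 7)**2 = 11**2 = 121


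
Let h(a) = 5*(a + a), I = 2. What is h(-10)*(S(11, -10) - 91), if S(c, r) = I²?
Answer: 8700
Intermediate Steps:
S(c, r) = 4 (S(c, r) = 2² = 4)
h(a) = 10*a (h(a) = 5*(2*a) = 10*a)
h(-10)*(S(11, -10) - 91) = (10*(-10))*(4 - 91) = -100*(-87) = 8700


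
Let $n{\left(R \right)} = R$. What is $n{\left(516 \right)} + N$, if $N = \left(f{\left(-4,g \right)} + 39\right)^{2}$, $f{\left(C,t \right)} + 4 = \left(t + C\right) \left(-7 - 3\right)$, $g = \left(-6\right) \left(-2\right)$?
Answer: $2541$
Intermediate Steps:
$g = 12$
$f{\left(C,t \right)} = -4 - 10 C - 10 t$ ($f{\left(C,t \right)} = -4 + \left(t + C\right) \left(-7 - 3\right) = -4 + \left(C + t\right) \left(-10\right) = -4 - \left(10 C + 10 t\right) = -4 - 10 C - 10 t$)
$N = 2025$ ($N = \left(\left(-4 - -40 - 120\right) + 39\right)^{2} = \left(\left(-4 + 40 - 120\right) + 39\right)^{2} = \left(-84 + 39\right)^{2} = \left(-45\right)^{2} = 2025$)
$n{\left(516 \right)} + N = 516 + 2025 = 2541$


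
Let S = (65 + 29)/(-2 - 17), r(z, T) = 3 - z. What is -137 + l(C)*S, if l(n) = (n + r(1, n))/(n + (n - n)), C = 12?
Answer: -8138/57 ≈ -142.77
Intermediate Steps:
S = -94/19 (S = 94/(-19) = 94*(-1/19) = -94/19 ≈ -4.9474)
l(n) = (2 + n)/n (l(n) = (n + (3 - 1*1))/(n + (n - n)) = (n + (3 - 1))/(n + 0) = (n + 2)/n = (2 + n)/n)
-137 + l(C)*S = -137 + ((2 + 12)/12)*(-94/19) = -137 + ((1/12)*14)*(-94/19) = -137 + (7/6)*(-94/19) = -137 - 329/57 = -8138/57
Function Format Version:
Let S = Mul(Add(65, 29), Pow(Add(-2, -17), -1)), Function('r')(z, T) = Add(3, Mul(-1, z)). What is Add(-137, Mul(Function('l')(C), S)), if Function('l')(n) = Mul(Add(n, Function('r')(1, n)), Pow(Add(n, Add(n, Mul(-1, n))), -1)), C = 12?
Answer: Rational(-8138, 57) ≈ -142.77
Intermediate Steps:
S = Rational(-94, 19) (S = Mul(94, Pow(-19, -1)) = Mul(94, Rational(-1, 19)) = Rational(-94, 19) ≈ -4.9474)
Function('l')(n) = Mul(Pow(n, -1), Add(2, n)) (Function('l')(n) = Mul(Add(n, Add(3, Mul(-1, 1))), Pow(Add(n, Add(n, Mul(-1, n))), -1)) = Mul(Add(n, Add(3, -1)), Pow(Add(n, 0), -1)) = Mul(Add(n, 2), Pow(n, -1)) = Mul(Add(2, n), Pow(n, -1)) = Mul(Pow(n, -1), Add(2, n)))
Add(-137, Mul(Function('l')(C), S)) = Add(-137, Mul(Mul(Pow(12, -1), Add(2, 12)), Rational(-94, 19))) = Add(-137, Mul(Mul(Rational(1, 12), 14), Rational(-94, 19))) = Add(-137, Mul(Rational(7, 6), Rational(-94, 19))) = Add(-137, Rational(-329, 57)) = Rational(-8138, 57)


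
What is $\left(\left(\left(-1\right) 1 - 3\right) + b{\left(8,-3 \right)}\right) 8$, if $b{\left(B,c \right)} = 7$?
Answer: $24$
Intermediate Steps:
$\left(\left(\left(-1\right) 1 - 3\right) + b{\left(8,-3 \right)}\right) 8 = \left(\left(\left(-1\right) 1 - 3\right) + 7\right) 8 = \left(\left(-1 - 3\right) + 7\right) 8 = \left(-4 + 7\right) 8 = 3 \cdot 8 = 24$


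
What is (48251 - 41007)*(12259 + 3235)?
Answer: 112238536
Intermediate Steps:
(48251 - 41007)*(12259 + 3235) = 7244*15494 = 112238536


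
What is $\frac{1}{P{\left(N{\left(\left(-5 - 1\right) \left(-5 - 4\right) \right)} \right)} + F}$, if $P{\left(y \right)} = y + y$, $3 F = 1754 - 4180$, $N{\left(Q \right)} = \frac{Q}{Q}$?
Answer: $- \frac{3}{2420} \approx -0.0012397$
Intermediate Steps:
$N{\left(Q \right)} = 1$
$F = - \frac{2426}{3}$ ($F = \frac{1754 - 4180}{3} = \frac{1}{3} \left(-2426\right) = - \frac{2426}{3} \approx -808.67$)
$P{\left(y \right)} = 2 y$
$\frac{1}{P{\left(N{\left(\left(-5 - 1\right) \left(-5 - 4\right) \right)} \right)} + F} = \frac{1}{2 \cdot 1 - \frac{2426}{3}} = \frac{1}{2 - \frac{2426}{3}} = \frac{1}{- \frac{2420}{3}} = - \frac{3}{2420}$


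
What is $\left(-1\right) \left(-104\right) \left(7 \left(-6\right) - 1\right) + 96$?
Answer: $-4376$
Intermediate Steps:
$\left(-1\right) \left(-104\right) \left(7 \left(-6\right) - 1\right) + 96 = 104 \left(-42 - 1\right) + 96 = 104 \left(-43\right) + 96 = -4472 + 96 = -4376$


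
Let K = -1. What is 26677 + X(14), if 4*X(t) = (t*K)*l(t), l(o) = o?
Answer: 26628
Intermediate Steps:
X(t) = -t²/4 (X(t) = ((t*(-1))*t)/4 = ((-t)*t)/4 = (-t²)/4 = -t²/4)
26677 + X(14) = 26677 - ¼*14² = 26677 - ¼*196 = 26677 - 49 = 26628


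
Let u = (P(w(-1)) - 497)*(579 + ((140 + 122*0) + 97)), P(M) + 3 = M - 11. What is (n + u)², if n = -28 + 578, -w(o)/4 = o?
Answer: 170702838244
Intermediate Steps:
w(o) = -4*o
P(M) = -14 + M (P(M) = -3 + (M - 11) = -3 + (-11 + M) = -14 + M)
n = 550
u = -413712 (u = ((-14 - 4*(-1)) - 497)*(579 + ((140 + 122*0) + 97)) = ((-14 + 4) - 497)*(579 + ((140 + 0) + 97)) = (-10 - 497)*(579 + (140 + 97)) = -507*(579 + 237) = -507*816 = -413712)
(n + u)² = (550 - 413712)² = (-413162)² = 170702838244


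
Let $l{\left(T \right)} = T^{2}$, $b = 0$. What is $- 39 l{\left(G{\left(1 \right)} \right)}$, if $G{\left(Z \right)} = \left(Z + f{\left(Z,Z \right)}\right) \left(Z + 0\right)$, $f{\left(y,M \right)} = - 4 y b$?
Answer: $-39$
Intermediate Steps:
$f{\left(y,M \right)} = 0$ ($f{\left(y,M \right)} = - 4 y 0 = 0$)
$G{\left(Z \right)} = Z^{2}$ ($G{\left(Z \right)} = \left(Z + 0\right) \left(Z + 0\right) = Z Z = Z^{2}$)
$- 39 l{\left(G{\left(1 \right)} \right)} = - 39 \left(1^{2}\right)^{2} = - 39 \cdot 1^{2} = \left(-39\right) 1 = -39$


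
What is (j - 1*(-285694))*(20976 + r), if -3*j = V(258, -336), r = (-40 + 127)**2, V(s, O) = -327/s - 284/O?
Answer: 29456362961135/3612 ≈ 8.1551e+9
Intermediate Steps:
r = 7569 (r = 87**2 = 7569)
j = 1525/10836 (j = -(-327/258 - 284/(-336))/3 = -(-327*1/258 - 284*(-1/336))/3 = -(-109/86 + 71/84)/3 = -1/3*(-1525/3612) = 1525/10836 ≈ 0.14073)
(j - 1*(-285694))*(20976 + r) = (1525/10836 - 1*(-285694))*(20976 + 7569) = (1525/10836 + 285694)*28545 = (3095781709/10836)*28545 = 29456362961135/3612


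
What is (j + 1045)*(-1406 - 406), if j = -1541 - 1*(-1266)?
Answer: -1395240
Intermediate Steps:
j = -275 (j = -1541 + 1266 = -275)
(j + 1045)*(-1406 - 406) = (-275 + 1045)*(-1406 - 406) = 770*(-1812) = -1395240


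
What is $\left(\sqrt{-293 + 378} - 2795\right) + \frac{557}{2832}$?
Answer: $- \frac{7914883}{2832} + \sqrt{85} \approx -2785.6$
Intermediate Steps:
$\left(\sqrt{-293 + 378} - 2795\right) + \frac{557}{2832} = \left(\sqrt{85} - 2795\right) + 557 \cdot \frac{1}{2832} = \left(-2795 + \sqrt{85}\right) + \frac{557}{2832} = - \frac{7914883}{2832} + \sqrt{85}$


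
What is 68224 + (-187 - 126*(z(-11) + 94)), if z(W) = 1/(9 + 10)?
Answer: 1067541/19 ≈ 56186.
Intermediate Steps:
z(W) = 1/19
68224 + (-187 - 126*(z(-11) + 94)) = 68224 + (-187 - 126*(1/19 + 94)) = 68224 + (-187 - 126*1787/19) = 68224 + (-187 - 225162/19) = 68224 - 228715/19 = 1067541/19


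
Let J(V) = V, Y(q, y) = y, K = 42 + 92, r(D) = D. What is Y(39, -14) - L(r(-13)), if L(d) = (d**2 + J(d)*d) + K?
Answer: -486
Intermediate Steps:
K = 134
L(d) = 134 + 2*d**2 (L(d) = (d**2 + d*d) + 134 = (d**2 + d**2) + 134 = 2*d**2 + 134 = 134 + 2*d**2)
Y(39, -14) - L(r(-13)) = -14 - (134 + 2*(-13)**2) = -14 - (134 + 2*169) = -14 - (134 + 338) = -14 - 1*472 = -14 - 472 = -486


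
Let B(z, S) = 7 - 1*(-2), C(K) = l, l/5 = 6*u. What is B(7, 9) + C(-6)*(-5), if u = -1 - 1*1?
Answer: 309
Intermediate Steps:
u = -2 (u = -1 - 1 = -2)
l = -60 (l = 5*(6*(-2)) = 5*(-12) = -60)
C(K) = -60
B(z, S) = 9 (B(z, S) = 7 + 2 = 9)
B(7, 9) + C(-6)*(-5) = 9 - 60*(-5) = 9 + 300 = 309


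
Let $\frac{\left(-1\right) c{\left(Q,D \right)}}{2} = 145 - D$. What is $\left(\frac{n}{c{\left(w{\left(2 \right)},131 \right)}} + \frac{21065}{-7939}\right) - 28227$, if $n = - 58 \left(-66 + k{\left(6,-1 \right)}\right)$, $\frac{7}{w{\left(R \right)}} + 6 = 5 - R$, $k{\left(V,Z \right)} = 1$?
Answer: $- \frac{3152578067}{111146} \approx -28364.0$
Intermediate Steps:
$w{\left(R \right)} = \frac{7}{-1 - R}$ ($w{\left(R \right)} = \frac{7}{-6 - \left(-5 + R\right)} = \frac{7}{-1 - R}$)
$c{\left(Q,D \right)} = -290 + 2 D$ ($c{\left(Q,D \right)} = - 2 \left(145 - D\right) = -290 + 2 D$)
$n = 3770$ ($n = - 58 \left(-66 + 1\right) = \left(-58\right) \left(-65\right) = 3770$)
$\left(\frac{n}{c{\left(w{\left(2 \right)},131 \right)}} + \frac{21065}{-7939}\right) - 28227 = \left(\frac{3770}{-290 + 2 \cdot 131} + \frac{21065}{-7939}\right) - 28227 = \left(\frac{3770}{-290 + 262} + 21065 \left(- \frac{1}{7939}\right)\right) - 28227 = \left(\frac{3770}{-28} - \frac{21065}{7939}\right) - 28227 = \left(3770 \left(- \frac{1}{28}\right) - \frac{21065}{7939}\right) - 28227 = \left(- \frac{1885}{14} - \frac{21065}{7939}\right) - 28227 = - \frac{15259925}{111146} - 28227 = - \frac{3152578067}{111146}$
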